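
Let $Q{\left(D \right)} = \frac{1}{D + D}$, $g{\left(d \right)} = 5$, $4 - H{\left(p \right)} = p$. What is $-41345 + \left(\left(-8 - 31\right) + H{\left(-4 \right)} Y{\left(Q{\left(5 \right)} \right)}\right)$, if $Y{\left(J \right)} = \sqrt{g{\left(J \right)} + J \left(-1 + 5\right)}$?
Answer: $-41384 + \frac{24 \sqrt{15}}{5} \approx -41365.0$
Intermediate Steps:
$H{\left(p \right)} = 4 - p$
$Q{\left(D \right)} = \frac{1}{2 D}$
$Y{\left(J \right)} = \sqrt{5 + 4 J}$ ($Y{\left(J \right)} = \sqrt{5 + J \left(-1 + 5\right)} = \sqrt{5 + J 4} = \sqrt{5 + 4 J}$)
$-41345 + \left(\left(-8 - 31\right) + H{\left(-4 \right)} Y{\left(Q{\left(5 \right)} \right)}\right) = -41345 + \left(\left(-8 - 31\right) + \left(4 - -4\right) \sqrt{5 + 4 \frac{1}{2 \cdot 5}}\right) = -41345 - \left(39 - \left(4 + 4\right) \sqrt{5 + 4 \cdot \frac{1}{2} \cdot \frac{1}{5}}\right) = -41345 - \left(39 - 8 \sqrt{5 + 4 \cdot \frac{1}{10}}\right) = -41345 - \left(39 - 8 \sqrt{5 + \frac{2}{5}}\right) = -41345 - \left(39 - 8 \sqrt{\frac{27}{5}}\right) = -41345 - \left(39 - 8 \frac{3 \sqrt{15}}{5}\right) = -41345 - \left(39 - \frac{24 \sqrt{15}}{5}\right) = -41384 + \frac{24 \sqrt{15}}{5}$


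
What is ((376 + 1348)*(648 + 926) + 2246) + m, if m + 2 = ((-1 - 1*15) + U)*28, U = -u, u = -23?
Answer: 2716016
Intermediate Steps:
U = 23 (U = -1*(-23) = 23)
m = 194 (m = -2 + ((-1 - 1*15) + 23)*28 = -2 + ((-1 - 15) + 23)*28 = -2 + (-16 + 23)*28 = -2 + 7*28 = -2 + 196 = 194)
((376 + 1348)*(648 + 926) + 2246) + m = ((376 + 1348)*(648 + 926) + 2246) + 194 = (1724*1574 + 2246) + 194 = (2713576 + 2246) + 194 = 2715822 + 194 = 2716016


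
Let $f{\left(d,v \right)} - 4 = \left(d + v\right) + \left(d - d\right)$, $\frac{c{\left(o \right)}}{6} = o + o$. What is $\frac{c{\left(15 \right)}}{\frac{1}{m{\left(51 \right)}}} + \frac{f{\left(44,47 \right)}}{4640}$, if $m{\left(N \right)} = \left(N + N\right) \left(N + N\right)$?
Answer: $\frac{1737884179}{928} \approx 1.8727 \cdot 10^{6}$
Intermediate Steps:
$c{\left(o \right)} = 12 o$ ($c{\left(o \right)} = 6 \left(o + o\right) = 6 \cdot 2 o = 12 o$)
$m{\left(N \right)} = 4 N^{2}$ ($m{\left(N \right)} = 2 N 2 N = 4 N^{2}$)
$f{\left(d,v \right)} = 4 + d + v$ ($f{\left(d,v \right)} = 4 + \left(\left(d + v\right) + \left(d - d\right)\right) = 4 + \left(\left(d + v\right) + 0\right) = 4 + \left(d + v\right) = 4 + d + v$)
$\frac{c{\left(15 \right)}}{\frac{1}{m{\left(51 \right)}}} + \frac{f{\left(44,47 \right)}}{4640} = \frac{12 \cdot 15}{\frac{1}{4 \cdot 51^{2}}} + \frac{4 + 44 + 47}{4640} = \frac{180}{\frac{1}{4 \cdot 2601}} + 95 \cdot \frac{1}{4640} = \frac{180}{\frac{1}{10404}} + \frac{19}{928} = 180 \frac{1}{\frac{1}{10404}} + \frac{19}{928} = 180 \cdot 10404 + \frac{19}{928} = 1872720 + \frac{19}{928} = \frac{1737884179}{928}$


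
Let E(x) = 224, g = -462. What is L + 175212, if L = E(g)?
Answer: 175436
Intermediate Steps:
L = 224
L + 175212 = 224 + 175212 = 175436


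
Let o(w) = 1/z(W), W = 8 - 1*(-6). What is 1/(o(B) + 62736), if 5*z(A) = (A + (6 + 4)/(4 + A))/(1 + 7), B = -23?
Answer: 131/8218776 ≈ 1.5939e-5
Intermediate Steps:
W = 14 (W = 8 + 6 = 14)
z(A) = 1/(4*(4 + A)) + A/40 (z(A) = ((A + (6 + 4)/(4 + A))/(1 + 7))/5 = ((A + 10/(4 + A))/8)/5 = ((A + 10/(4 + A))*(⅛))/5 = (A/8 + 5/(4*(4 + A)))/5 = 1/(4*(4 + A)) + A/40)
o(w) = 360/131 (o(w) = 1/((10 + 14² + 4*14)/(40*(4 + 14))) = 1/((1/40)*(10 + 196 + 56)/18) = 1/((1/40)*(1/18)*262) = 1/(131/360) = 360/131)
1/(o(B) + 62736) = 1/(360/131 + 62736) = 1/(8218776/131) = 131/8218776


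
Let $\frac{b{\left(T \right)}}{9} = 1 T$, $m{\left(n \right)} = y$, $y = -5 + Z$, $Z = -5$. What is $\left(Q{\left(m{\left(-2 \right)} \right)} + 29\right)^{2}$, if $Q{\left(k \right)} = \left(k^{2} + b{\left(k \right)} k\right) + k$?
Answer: $1038361$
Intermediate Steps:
$y = -10$ ($y = -5 - 5 = -10$)
$m{\left(n \right)} = -10$
$b{\left(T \right)} = 9 T$ ($b{\left(T \right)} = 9 \cdot 1 T = 9 T$)
$Q{\left(k \right)} = k + 10 k^{2}$ ($Q{\left(k \right)} = \left(k^{2} + 9 k k\right) + k = \left(k^{2} + 9 k^{2}\right) + k = 10 k^{2} + k = k + 10 k^{2}$)
$\left(Q{\left(m{\left(-2 \right)} \right)} + 29\right)^{2} = \left(- 10 \left(1 + 10 \left(-10\right)\right) + 29\right)^{2} = \left(- 10 \left(1 - 100\right) + 29\right)^{2} = \left(\left(-10\right) \left(-99\right) + 29\right)^{2} = \left(990 + 29\right)^{2} = 1019^{2} = 1038361$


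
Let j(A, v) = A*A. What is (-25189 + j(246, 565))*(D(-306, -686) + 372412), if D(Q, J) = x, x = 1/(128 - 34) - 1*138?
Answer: 1236224453539/94 ≈ 1.3151e+10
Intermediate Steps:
j(A, v) = A²
x = -12971/94 (x = 1/94 - 138 = -12971/94 ≈ -137.99)
D(Q, J) = -12971/94
(-25189 + j(246, 565))*(D(-306, -686) + 372412) = (-25189 + 246²)*(-12971/94 + 372412) = (-25189 + 60516)*(34993757/94) = 35327*(34993757/94) = 1236224453539/94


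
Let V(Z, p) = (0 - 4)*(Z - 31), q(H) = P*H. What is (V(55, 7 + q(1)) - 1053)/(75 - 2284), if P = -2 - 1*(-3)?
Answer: 1149/2209 ≈ 0.52014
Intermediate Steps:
P = 1 (P = -2 + 3 = 1)
q(H) = H (q(H) = 1*H = H)
V(Z, p) = 124 - 4*Z (V(Z, p) = -4*(-31 + Z) = 124 - 4*Z)
(V(55, 7 + q(1)) - 1053)/(75 - 2284) = ((124 - 4*55) - 1053)/(75 - 2284) = ((124 - 220) - 1053)/(-2209) = (-96 - 1053)*(-1/2209) = -1149*(-1/2209) = 1149/2209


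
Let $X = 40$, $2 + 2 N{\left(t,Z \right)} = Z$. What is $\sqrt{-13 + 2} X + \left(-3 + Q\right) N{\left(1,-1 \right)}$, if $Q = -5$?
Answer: $12 + 40 i \sqrt{11} \approx 12.0 + 132.67 i$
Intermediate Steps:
$N{\left(t,Z \right)} = -1 + \frac{Z}{2}$
$\sqrt{-13 + 2} X + \left(-3 + Q\right) N{\left(1,-1 \right)} = \sqrt{-13 + 2} \cdot 40 + \left(-3 - 5\right) \left(-1 + \frac{1}{2} \left(-1\right)\right) = \sqrt{-11} \cdot 40 - 8 \left(-1 - \frac{1}{2}\right) = i \sqrt{11} \cdot 40 - -12 = 40 i \sqrt{11} + 12 = 12 + 40 i \sqrt{11}$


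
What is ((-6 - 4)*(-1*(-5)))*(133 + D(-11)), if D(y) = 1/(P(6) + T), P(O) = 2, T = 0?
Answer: -6675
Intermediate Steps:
D(y) = ½ (D(y) = 1/(2 + 0) = 1/2 = ½)
((-6 - 4)*(-1*(-5)))*(133 + D(-11)) = ((-6 - 4)*(-1*(-5)))*(133 + ½) = -10*5*(267/2) = -50*267/2 = -6675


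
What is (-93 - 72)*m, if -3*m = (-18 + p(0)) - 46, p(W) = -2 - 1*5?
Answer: -3905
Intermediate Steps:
p(W) = -7 (p(W) = -2 - 5 = -7)
m = 71/3 (m = -((-18 - 7) - 46)/3 = -(-25 - 46)/3 = -⅓*(-71) = 71/3 ≈ 23.667)
(-93 - 72)*m = (-93 - 72)*(71/3) = -165*71/3 = -3905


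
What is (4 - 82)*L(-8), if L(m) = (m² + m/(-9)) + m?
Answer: -13312/3 ≈ -4437.3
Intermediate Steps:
L(m) = m² + 8*m/9 (L(m) = (m² - m/9) + m = m² + 8*m/9)
(4 - 82)*L(-8) = (4 - 82)*((⅑)*(-8)*(8 + 9*(-8))) = -26*(-8)*(8 - 72)/3 = -26*(-8)*(-64)/3 = -78*512/9 = -13312/3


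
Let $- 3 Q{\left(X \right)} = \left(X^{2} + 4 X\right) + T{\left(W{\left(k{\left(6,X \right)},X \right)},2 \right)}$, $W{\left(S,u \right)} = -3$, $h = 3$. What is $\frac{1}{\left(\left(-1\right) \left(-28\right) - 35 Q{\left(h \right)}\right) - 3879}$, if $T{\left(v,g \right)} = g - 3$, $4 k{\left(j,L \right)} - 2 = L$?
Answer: $- \frac{3}{10853} \approx -0.00027642$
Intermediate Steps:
$k{\left(j,L \right)} = \frac{1}{2} + \frac{L}{4}$
$T{\left(v,g \right)} = -3 + g$
$Q{\left(X \right)} = \frac{1}{3} - \frac{4 X}{3} - \frac{X^{2}}{3}$ ($Q{\left(X \right)} = - \frac{\left(X^{2} + 4 X\right) + \left(-3 + 2\right)}{3} = - \frac{\left(X^{2} + 4 X\right) - 1}{3} = - \frac{-1 + X^{2} + 4 X}{3} = \frac{1}{3} - \frac{4 X}{3} - \frac{X^{2}}{3}$)
$\frac{1}{\left(\left(-1\right) \left(-28\right) - 35 Q{\left(h \right)}\right) - 3879} = \frac{1}{\left(\left(-1\right) \left(-28\right) - 35 \left(\frac{1}{3} - 4 - \frac{3^{2}}{3}\right)\right) - 3879} = \frac{1}{\left(28 - 35 \left(\frac{1}{3} - 4 - 3\right)\right) - 3879} = \frac{1}{\left(28 - - \frac{700}{3}\right) - 3879} = \frac{1}{\left(28 + \frac{700}{3}\right) - 3879} = \frac{1}{\frac{784}{3} - 3879} = \frac{1}{- \frac{10853}{3}} = - \frac{3}{10853}$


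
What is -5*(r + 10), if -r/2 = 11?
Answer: 60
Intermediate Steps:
r = -22 (r = -2*11 = -22)
-5*(r + 10) = -5*(-22 + 10) = -5*(-12) = 60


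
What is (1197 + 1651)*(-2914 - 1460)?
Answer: -12457152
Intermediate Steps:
(1197 + 1651)*(-2914 - 1460) = 2848*(-4374) = -12457152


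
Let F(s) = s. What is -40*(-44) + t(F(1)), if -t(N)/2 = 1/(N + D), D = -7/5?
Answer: 1765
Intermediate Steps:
D = -7/5 (D = -7*1/5 = -7/5 ≈ -1.4000)
t(N) = -2/(-7/5 + N) (t(N) = -2/(N - 7/5) = -2/(-7/5 + N))
-40*(-44) + t(F(1)) = -40*(-44) - 10/(-7 + 5*1) = 1760 - 10/(-7 + 5) = 1760 - 10/(-2) = 1760 - 10*(-1/2) = 1760 + 5 = 1765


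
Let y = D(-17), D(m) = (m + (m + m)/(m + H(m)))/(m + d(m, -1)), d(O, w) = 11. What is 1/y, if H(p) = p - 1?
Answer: 70/187 ≈ 0.37433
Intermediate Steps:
H(p) = -1 + p
D(m) = (m + 2*m/(-1 + 2*m))/(11 + m) (D(m) = (m + (m + m)/(m + (-1 + m)))/(m + 11) = (m + (2*m)/(-1 + 2*m))/(11 + m) = (m + 2*m/(-1 + 2*m))/(11 + m))
y = 187/70 (y = -17*(1 + 2*(-17))/(-11 + 2*(-17)**2 + 21*(-17)) = -17*(1 - 34)/(-11 + 2*289 - 357) = -17*(-33)/(-11 + 578 - 357) = -17*(-33)/210 = -17*1/210*(-33) = 187/70 ≈ 2.6714)
1/y = 1/(187/70) = 70/187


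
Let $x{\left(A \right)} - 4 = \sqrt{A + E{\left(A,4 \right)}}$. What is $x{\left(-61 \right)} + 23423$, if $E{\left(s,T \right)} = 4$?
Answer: $23427 + i \sqrt{57} \approx 23427.0 + 7.5498 i$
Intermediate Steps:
$x{\left(A \right)} = 4 + \sqrt{4 + A}$ ($x{\left(A \right)} = 4 + \sqrt{A + 4} = 4 + \sqrt{4 + A}$)
$x{\left(-61 \right)} + 23423 = \left(4 + \sqrt{4 - 61}\right) + 23423 = \left(4 + \sqrt{-57}\right) + 23423 = \left(4 + i \sqrt{57}\right) + 23423 = 23427 + i \sqrt{57}$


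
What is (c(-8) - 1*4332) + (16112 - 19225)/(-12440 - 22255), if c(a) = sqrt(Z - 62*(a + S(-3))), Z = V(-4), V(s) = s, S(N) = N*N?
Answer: -150295627/34695 + I*sqrt(66) ≈ -4331.9 + 8.124*I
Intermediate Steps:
S(N) = N**2
Z = -4
c(a) = sqrt(-562 - 62*a) (c(a) = sqrt(-4 - 62*(a + (-3)**2)) = sqrt(-4 - 62*(a + 9)) = sqrt(-4 - 62*(9 + a)) = sqrt(-4 + (-558 - 62*a)) = sqrt(-562 - 62*a))
(c(-8) - 1*4332) + (16112 - 19225)/(-12440 - 22255) = (sqrt(-562 - 62*(-8)) - 1*4332) + (16112 - 19225)/(-12440 - 22255) = (sqrt(-562 + 496) - 4332) - 3113/(-34695) = (sqrt(-66) - 4332) - 3113*(-1/34695) = (I*sqrt(66) - 4332) + 3113/34695 = (-4332 + I*sqrt(66)) + 3113/34695 = -150295627/34695 + I*sqrt(66)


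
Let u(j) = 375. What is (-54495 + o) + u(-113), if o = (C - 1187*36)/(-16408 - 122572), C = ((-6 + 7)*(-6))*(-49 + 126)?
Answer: -3760777203/69490 ≈ -54120.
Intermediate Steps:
C = -462 (C = (1*(-6))*77 = -6*77 = -462)
o = 21597/69490 (o = (-462 - 1187*36)/(-16408 - 122572) = (-462 - 42732)/(-138980) = -43194*(-1/138980) = 21597/69490 ≈ 0.31079)
(-54495 + o) + u(-113) = (-54495 + 21597/69490) + 375 = -3786835953/69490 + 375 = -3760777203/69490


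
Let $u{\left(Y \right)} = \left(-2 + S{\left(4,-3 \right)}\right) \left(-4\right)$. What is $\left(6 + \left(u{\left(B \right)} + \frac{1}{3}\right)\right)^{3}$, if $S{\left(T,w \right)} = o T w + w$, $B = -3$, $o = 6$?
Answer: $\frac{838561807}{27} \approx 3.1058 \cdot 10^{7}$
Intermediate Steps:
$S{\left(T,w \right)} = w + 6 T w$ ($S{\left(T,w \right)} = 6 T w + w = w + 6 T w$)
$u{\left(Y \right)} = 308$ ($u{\left(Y \right)} = \left(-2 - 3 \left(1 + 6 \cdot 4\right)\right) \left(-4\right) = \left(-2 - 3 \left(1 + 24\right)\right) \left(-4\right) = \left(-2 - 75\right) \left(-4\right) = \left(-77\right) \left(-4\right) = 308$)
$\left(6 + \left(u{\left(B \right)} + \frac{1}{3}\right)\right)^{3} = \left(6 + \left(308 + \frac{1}{3}\right)\right)^{3} = \left(6 + \frac{925}{3}\right)^{3} = \left(\frac{943}{3}\right)^{3} = \frac{838561807}{27}$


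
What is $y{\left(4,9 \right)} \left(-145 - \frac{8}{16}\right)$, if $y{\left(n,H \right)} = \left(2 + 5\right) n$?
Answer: $-4074$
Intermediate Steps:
$y{\left(n,H \right)} = 7 n$
$y{\left(4,9 \right)} \left(-145 - \frac{8}{16}\right) = 7 \cdot 4 \left(-145 - \frac{8}{16}\right) = 28 \left(-145 - \frac{1}{2}\right) = 28 \left(- \frac{291}{2}\right) = -4074$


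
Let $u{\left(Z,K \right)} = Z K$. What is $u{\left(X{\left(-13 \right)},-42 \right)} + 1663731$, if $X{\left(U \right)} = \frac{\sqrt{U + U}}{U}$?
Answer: $1663731 + \frac{42 i \sqrt{26}}{13} \approx 1.6637 \cdot 10^{6} + 16.474 i$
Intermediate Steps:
$X{\left(U \right)} = \frac{\sqrt{2}}{\sqrt{U}}$ ($X{\left(U \right)} = \frac{\sqrt{2 U}}{U} = \frac{\sqrt{2} \sqrt{U}}{U} = \frac{\sqrt{2}}{\sqrt{U}}$)
$u{\left(Z,K \right)} = K Z$
$u{\left(X{\left(-13 \right)},-42 \right)} + 1663731 = - 42 \frac{\sqrt{2}}{i \sqrt{13}} + 1663731 = - 42 \sqrt{2} \left(- \frac{i \sqrt{13}}{13}\right) + 1663731 = - 42 \left(- \frac{i \sqrt{26}}{13}\right) + 1663731 = \frac{42 i \sqrt{26}}{13} + 1663731 = 1663731 + \frac{42 i \sqrt{26}}{13}$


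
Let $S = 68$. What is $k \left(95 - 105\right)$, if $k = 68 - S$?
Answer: $0$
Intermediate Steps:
$k = 0$ ($k = 68 - 68 = 0$)
$k \left(95 - 105\right) = 0 \left(95 - 105\right) = 0 \left(-10\right) = 0$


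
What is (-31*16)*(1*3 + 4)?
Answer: -3472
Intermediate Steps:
(-31*16)*(1*3 + 4) = -496*(3 + 4) = -496*7 = -3472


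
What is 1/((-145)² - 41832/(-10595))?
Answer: 10595/222801707 ≈ 4.7554e-5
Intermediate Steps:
1/((-145)² - 41832/(-10595)) = 1/(21025 - 41832*(-1/10595)) = 1/(21025 + 41832/10595) = 1/(222801707/10595) = 10595/222801707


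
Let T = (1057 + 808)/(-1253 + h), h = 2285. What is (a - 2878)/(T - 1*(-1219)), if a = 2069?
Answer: -834888/1259873 ≈ -0.66268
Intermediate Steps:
T = 1865/1032 (T = (1057 + 808)/(-1253 + 2285) = 1865/1032 ≈ 1.8072)
(a - 2878)/(T - 1*(-1219)) = (2069 - 2878)/(1865/1032 - 1*(-1219)) = -809/(1865/1032 + 1219) = -809/1259873/1032 = -809*1032/1259873 = -834888/1259873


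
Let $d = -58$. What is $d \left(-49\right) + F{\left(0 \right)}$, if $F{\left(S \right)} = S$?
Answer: $2842$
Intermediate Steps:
$d \left(-49\right) + F{\left(0 \right)} = \left(-58\right) \left(-49\right) + 0 = 2842 + 0 = 2842$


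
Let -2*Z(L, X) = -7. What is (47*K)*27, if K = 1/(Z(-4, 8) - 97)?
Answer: -2538/187 ≈ -13.572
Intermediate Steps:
Z(L, X) = 7/2 (Z(L, X) = -1/2*(-7) = 7/2)
K = -2/187 (K = 1/(7/2 - 97) = 1/(-187/2) = -2/187 ≈ -0.010695)
(47*K)*27 = (47*(-2/187))*27 = -94/187*27 = -2538/187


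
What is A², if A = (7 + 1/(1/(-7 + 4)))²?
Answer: 256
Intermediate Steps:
A = 16 (A = (7 + 1/(1/(-3)))² = (7 + 1/(-⅓))² = (7 - 3)² = 4² = 16)
A² = 16² = 256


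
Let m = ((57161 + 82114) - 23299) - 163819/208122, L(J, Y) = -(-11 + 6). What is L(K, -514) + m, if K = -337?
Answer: 24138033863/208122 ≈ 1.1598e+5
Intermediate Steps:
L(J, Y) = 5 (L(J, Y) = -1*(-5) = 5)
m = 24136993253/208122 (m = (139275 - 23299) - 163819/208122 = 115976 - 1*163819/208122 = 115976 - 163819/208122 = 24136993253/208122 ≈ 1.1598e+5)
L(K, -514) + m = 5 + 24136993253/208122 = 24138033863/208122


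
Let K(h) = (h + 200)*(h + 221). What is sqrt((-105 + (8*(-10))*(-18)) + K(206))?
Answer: sqrt(174697) ≈ 417.97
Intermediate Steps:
K(h) = (200 + h)*(221 + h)
sqrt((-105 + (8*(-10))*(-18)) + K(206)) = sqrt((-105 + (8*(-10))*(-18)) + (44200 + 206**2 + 421*206)) = sqrt((-105 - 80*(-18)) + (44200 + 42436 + 86726)) = sqrt((-105 + 1440) + 173362) = sqrt(1335 + 173362) = sqrt(174697)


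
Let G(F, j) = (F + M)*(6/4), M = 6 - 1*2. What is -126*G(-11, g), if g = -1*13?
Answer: 1323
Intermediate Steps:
g = -13
M = 4 (M = 6 - 2 = 4)
G(F, j) = 6 + 3*F/2 (G(F, j) = (F + 4)*(6/4) = (4 + F)*(6*(1/4)) = (4 + F)*(3/2) = 6 + 3*F/2)
-126*G(-11, g) = -126*(6 + (3/2)*(-11)) = -126*(6 - 33/2) = -126*(-21/2) = 1323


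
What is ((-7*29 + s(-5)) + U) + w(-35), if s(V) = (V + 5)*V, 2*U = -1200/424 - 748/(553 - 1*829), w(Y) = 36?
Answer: -1221877/7314 ≈ -167.06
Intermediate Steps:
U = -439/7314 (U = (-1200/424 - 748/(553 - 1*829))/2 = (-1200*1/424 - 748/(553 - 829))/2 = (-150/53 - 748/(-276))/2 = (-150/53 - 748*(-1/276))/2 = (-150/53 + 187/69)/2 = (½)*(-439/3657) = -439/7314 ≈ -0.060022)
s(V) = V*(5 + V) (s(V) = (5 + V)*V = V*(5 + V))
((-7*29 + s(-5)) + U) + w(-35) = ((-7*29 - 5*(5 - 5)) - 439/7314) + 36 = ((-203 - 5*0) - 439/7314) + 36 = ((-203 + 0) - 439/7314) + 36 = (-203 - 439/7314) + 36 = -1485181/7314 + 36 = -1221877/7314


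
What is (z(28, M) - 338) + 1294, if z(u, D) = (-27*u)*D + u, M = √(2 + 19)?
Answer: 984 - 756*√21 ≈ -2480.4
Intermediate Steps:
M = √21 ≈ 4.5826
z(u, D) = u - 27*D*u (z(u, D) = -27*D*u + u = u - 27*D*u)
(z(28, M) - 338) + 1294 = (28*(1 - 27*√21) - 338) + 1294 = ((28 - 756*√21) - 338) + 1294 = (-310 - 756*√21) + 1294 = 984 - 756*√21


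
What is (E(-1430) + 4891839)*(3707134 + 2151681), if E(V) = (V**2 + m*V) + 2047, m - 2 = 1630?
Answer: 26979995404190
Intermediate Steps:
m = 1632 (m = 2 + 1630 = 1632)
E(V) = 2047 + V**2 + 1632*V (E(V) = (V**2 + 1632*V) + 2047 = 2047 + V**2 + 1632*V)
(E(-1430) + 4891839)*(3707134 + 2151681) = ((2047 + (-1430)**2 + 1632*(-1430)) + 4891839)*(3707134 + 2151681) = ((2047 + 2044900 - 2333760) + 4891839)*5858815 = (-286813 + 4891839)*5858815 = 4605026*5858815 = 26979995404190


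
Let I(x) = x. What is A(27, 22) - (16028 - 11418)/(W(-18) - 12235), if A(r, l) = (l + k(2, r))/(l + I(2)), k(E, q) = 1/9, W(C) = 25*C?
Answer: 704015/547992 ≈ 1.2847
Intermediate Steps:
k(E, q) = ⅑
A(r, l) = (⅑ + l)/(2 + l) (A(r, l) = (l + ⅑)/(l + 2) = (⅑ + l)/(2 + l))
A(27, 22) - (16028 - 11418)/(W(-18) - 12235) = (⅑ + 22)/(2 + 22) - (16028 - 11418)/(25*(-18) - 12235) = (199/9)/24 - 4610/(-450 - 12235) = (1/24)*(199/9) - 4610/(-12685) = 199/216 - 4610*(-1)/12685 = 199/216 - 1*(-922/2537) = 199/216 + 922/2537 = 704015/547992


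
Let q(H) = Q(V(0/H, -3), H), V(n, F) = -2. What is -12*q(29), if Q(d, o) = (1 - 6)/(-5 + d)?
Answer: -60/7 ≈ -8.5714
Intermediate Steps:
Q(d, o) = -5/(-5 + d)
q(H) = 5/7 (q(H) = -5/(-5 - 2) = -5/(-7) = -5*(-⅐) = 5/7)
-12*q(29) = -12*5/7 = -60/7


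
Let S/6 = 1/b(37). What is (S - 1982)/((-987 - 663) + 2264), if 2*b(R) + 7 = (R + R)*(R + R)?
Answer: -1806591/559661 ≈ -3.2280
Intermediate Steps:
b(R) = -7/2 + 2*R² (b(R) = -7/2 + ((R + R)*(R + R))/2 = -7/2 + ((2*R)*(2*R))/2 = -7/2 + (4*R²)/2 = -7/2 + 2*R²)
S = 4/1823 (S = 6/(-7/2 + 2*37²) = 6/(-7/2 + 2*1369) = 6/(-7/2 + 2738) = 6/(5469/2) = 6*(2/5469) = 4/1823 ≈ 0.0021942)
(S - 1982)/((-987 - 663) + 2264) = (4/1823 - 1982)/((-987 - 663) + 2264) = -3613182/(1823*(-1650 + 2264)) = -3613182/1823/614 = -3613182/1823*1/614 = -1806591/559661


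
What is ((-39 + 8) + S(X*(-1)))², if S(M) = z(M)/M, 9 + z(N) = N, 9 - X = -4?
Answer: 145161/169 ≈ 858.94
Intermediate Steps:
X = 13 (X = 9 - 1*(-4) = 9 + 4 = 13)
z(N) = -9 + N
S(M) = (-9 + M)/M
((-39 + 8) + S(X*(-1)))² = ((-39 + 8) + (-9 + 13*(-1))/((13*(-1))))² = (-31 + (-9 - 13)/(-13))² = (-31 - 1/13*(-22))² = (-31 + 22/13)² = (-381/13)² = 145161/169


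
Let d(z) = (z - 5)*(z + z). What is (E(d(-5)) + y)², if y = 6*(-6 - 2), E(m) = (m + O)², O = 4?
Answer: 115949824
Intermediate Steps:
d(z) = 2*z*(-5 + z) (d(z) = (-5 + z)*(2*z) = 2*z*(-5 + z))
E(m) = (4 + m)² (E(m) = (m + 4)² = (4 + m)²)
y = -48 (y = 6*(-8) = -48)
(E(d(-5)) + y)² = ((4 + 2*(-5)*(-5 - 5))² - 48)² = ((4 + 2*(-5)*(-10))² - 48)² = ((4 + 100)² - 48)² = (104² - 48)² = (10816 - 48)² = 10768² = 115949824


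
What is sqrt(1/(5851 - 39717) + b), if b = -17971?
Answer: I*sqrt(20611046969142)/33866 ≈ 134.06*I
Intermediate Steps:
sqrt(1/(5851 - 39717) + b) = sqrt(1/(5851 - 39717) - 17971) = sqrt(1/(-33866) - 17971) = sqrt(-1/33866 - 17971) = sqrt(-608605887/33866) = I*sqrt(20611046969142)/33866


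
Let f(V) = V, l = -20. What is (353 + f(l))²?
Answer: 110889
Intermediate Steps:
(353 + f(l))² = (353 - 20)² = 333² = 110889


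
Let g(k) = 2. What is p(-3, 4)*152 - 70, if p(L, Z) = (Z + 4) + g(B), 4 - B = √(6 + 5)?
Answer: 1450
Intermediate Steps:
B = 4 - √11 (B = 4 - √(6 + 5) = 4 - √11 ≈ 0.68338)
p(L, Z) = 6 + Z (p(L, Z) = (Z + 4) + 2 = (4 + Z) + 2 = 6 + Z)
p(-3, 4)*152 - 70 = (6 + 4)*152 - 70 = 10*152 - 70 = 1520 - 70 = 1450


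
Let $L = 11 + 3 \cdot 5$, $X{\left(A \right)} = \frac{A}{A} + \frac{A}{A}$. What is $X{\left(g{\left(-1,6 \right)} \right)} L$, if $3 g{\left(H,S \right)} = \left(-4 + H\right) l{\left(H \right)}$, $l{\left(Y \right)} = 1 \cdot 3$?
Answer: $52$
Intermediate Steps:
$l{\left(Y \right)} = 3$
$g{\left(H,S \right)} = -4 + H$ ($g{\left(H,S \right)} = \frac{\left(-4 + H\right) 3}{3} = \frac{-12 + 3 H}{3} = -4 + H$)
$X{\left(A \right)} = 2$ ($X{\left(A \right)} = 1 + 1 = 2$)
$L = 26$ ($L = 11 + 15 = 26$)
$X{\left(g{\left(-1,6 \right)} \right)} L = 2 \cdot 26 = 52$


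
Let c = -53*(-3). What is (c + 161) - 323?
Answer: -3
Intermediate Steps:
c = 159
(c + 161) - 323 = (159 + 161) - 323 = 320 - 323 = -3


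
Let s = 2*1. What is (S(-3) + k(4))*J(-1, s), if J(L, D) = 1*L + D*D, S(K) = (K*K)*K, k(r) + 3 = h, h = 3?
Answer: -81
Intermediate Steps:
s = 2
k(r) = 0 (k(r) = -3 + 3 = 0)
S(K) = K³ (S(K) = K²*K = K³)
J(L, D) = L + D²
(S(-3) + k(4))*J(-1, s) = ((-3)³ + 0)*(-1 + 2²) = (-27 + 0)*(-1 + 4) = -27*3 = -81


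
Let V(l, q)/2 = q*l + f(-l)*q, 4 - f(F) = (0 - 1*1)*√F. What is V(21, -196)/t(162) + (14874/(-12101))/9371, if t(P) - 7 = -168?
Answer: 158757517298/2608164833 + 56*I*√21/23 ≈ 60.869 + 11.158*I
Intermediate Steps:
f(F) = 4 + √F (f(F) = 4 - (0 - 1*1)*√F = 4 - (0 - 1)*√F = 4 - (-1)*√F = 4 + √F)
t(P) = -161 (t(P) = 7 - 168 = -161)
V(l, q) = 2*l*q + 2*q*(4 + √(-l)) (V(l, q) = 2*(q*l + (4 + √(-l))*q) = 2*(l*q + q*(4 + √(-l))) = 2*l*q + 2*q*(4 + √(-l)))
V(21, -196)/t(162) + (14874/(-12101))/9371 = (2*(-196)*(4 + 21 + √(-1*21)))/(-161) + (14874/(-12101))/9371 = (2*(-196)*(4 + 21 + √(-21)))*(-1/161) + (14874*(-1/12101))*(1/9371) = (2*(-196)*(4 + 21 + I*√21))*(-1/161) - 14874/12101*1/9371 = (2*(-196)*(25 + I*√21))*(-1/161) - 14874/113398471 = (-9800 - 392*I*√21)*(-1/161) - 14874/113398471 = (1400/23 + 56*I*√21/23) - 14874/113398471 = 158757517298/2608164833 + 56*I*√21/23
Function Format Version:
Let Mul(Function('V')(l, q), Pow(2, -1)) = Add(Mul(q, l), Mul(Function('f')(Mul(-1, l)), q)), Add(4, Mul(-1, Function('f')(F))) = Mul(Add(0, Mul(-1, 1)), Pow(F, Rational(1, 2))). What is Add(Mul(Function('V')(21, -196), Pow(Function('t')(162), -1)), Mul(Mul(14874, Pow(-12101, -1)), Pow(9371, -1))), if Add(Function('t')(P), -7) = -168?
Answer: Add(Rational(158757517298, 2608164833), Mul(Rational(56, 23), I, Pow(21, Rational(1, 2)))) ≈ Add(60.869, Mul(11.158, I))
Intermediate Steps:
Function('f')(F) = Add(4, Pow(F, Rational(1, 2))) (Function('f')(F) = Add(4, Mul(-1, Mul(Add(0, Mul(-1, 1)), Pow(F, Rational(1, 2))))) = Add(4, Mul(-1, Mul(Add(0, -1), Pow(F, Rational(1, 2))))) = Add(4, Mul(-1, Mul(-1, Pow(F, Rational(1, 2))))) = Add(4, Pow(F, Rational(1, 2))))
Function('t')(P) = -161 (Function('t')(P) = Add(7, -168) = -161)
Function('V')(l, q) = Add(Mul(2, l, q), Mul(2, q, Add(4, Pow(Mul(-1, l), Rational(1, 2))))) (Function('V')(l, q) = Mul(2, Add(Mul(q, l), Mul(Add(4, Pow(Mul(-1, l), Rational(1, 2))), q))) = Mul(2, Add(Mul(l, q), Mul(q, Add(4, Pow(Mul(-1, l), Rational(1, 2)))))) = Add(Mul(2, l, q), Mul(2, q, Add(4, Pow(Mul(-1, l), Rational(1, 2))))))
Add(Mul(Function('V')(21, -196), Pow(Function('t')(162), -1)), Mul(Mul(14874, Pow(-12101, -1)), Pow(9371, -1))) = Add(Mul(Mul(2, -196, Add(4, 21, Pow(Mul(-1, 21), Rational(1, 2)))), Pow(-161, -1)), Mul(Mul(14874, Pow(-12101, -1)), Pow(9371, -1))) = Add(Mul(Mul(2, -196, Add(4, 21, Pow(-21, Rational(1, 2)))), Rational(-1, 161)), Mul(Mul(14874, Rational(-1, 12101)), Rational(1, 9371))) = Add(Mul(Mul(2, -196, Add(4, 21, Mul(I, Pow(21, Rational(1, 2))))), Rational(-1, 161)), Mul(Rational(-14874, 12101), Rational(1, 9371))) = Add(Mul(Mul(2, -196, Add(25, Mul(I, Pow(21, Rational(1, 2))))), Rational(-1, 161)), Rational(-14874, 113398471)) = Add(Mul(Add(-9800, Mul(-392, I, Pow(21, Rational(1, 2)))), Rational(-1, 161)), Rational(-14874, 113398471)) = Add(Add(Rational(1400, 23), Mul(Rational(56, 23), I, Pow(21, Rational(1, 2)))), Rational(-14874, 113398471)) = Add(Rational(158757517298, 2608164833), Mul(Rational(56, 23), I, Pow(21, Rational(1, 2))))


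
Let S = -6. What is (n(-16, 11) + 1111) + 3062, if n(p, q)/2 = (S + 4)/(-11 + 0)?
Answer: 45907/11 ≈ 4173.4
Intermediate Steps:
n(p, q) = 4/11 (n(p, q) = 2*((-6 + 4)/(-11 + 0)) = 2*(-2/(-11)) = 2*(-2*(-1/11)) = 2*(2/11) = 4/11)
(n(-16, 11) + 1111) + 3062 = (4/11 + 1111) + 3062 = 12225/11 + 3062 = 45907/11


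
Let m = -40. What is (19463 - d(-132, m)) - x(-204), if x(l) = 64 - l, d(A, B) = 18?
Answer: 19177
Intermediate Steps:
(19463 - d(-132, m)) - x(-204) = (19463 - 1*18) - (64 - 1*(-204)) = (19463 - 18) - (64 + 204) = 19445 - 1*268 = 19445 - 268 = 19177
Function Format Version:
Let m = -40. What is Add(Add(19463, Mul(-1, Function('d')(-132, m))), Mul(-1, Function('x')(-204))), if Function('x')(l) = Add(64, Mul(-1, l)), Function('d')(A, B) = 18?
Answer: 19177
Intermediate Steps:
Add(Add(19463, Mul(-1, Function('d')(-132, m))), Mul(-1, Function('x')(-204))) = Add(Add(19463, Mul(-1, 18)), Mul(-1, Add(64, Mul(-1, -204)))) = Add(Add(19463, -18), Mul(-1, Add(64, 204))) = Add(19445, Mul(-1, 268)) = Add(19445, -268) = 19177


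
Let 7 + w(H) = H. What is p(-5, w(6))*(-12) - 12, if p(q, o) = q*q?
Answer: -312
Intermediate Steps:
w(H) = -7 + H
p(q, o) = q²
p(-5, w(6))*(-12) - 12 = (-5)²*(-12) - 12 = 25*(-12) - 12 = -300 - 12 = -312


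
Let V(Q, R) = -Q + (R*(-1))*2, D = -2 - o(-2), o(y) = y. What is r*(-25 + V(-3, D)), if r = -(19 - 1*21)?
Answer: -44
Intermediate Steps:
D = 0 (D = -2 - 1*(-2) = -2 + 2 = 0)
V(Q, R) = -Q - 2*R (V(Q, R) = -Q - R*2 = -Q - 2*R)
r = 2 (r = -(19 - 21) = -1*(-2) = 2)
r*(-25 + V(-3, D)) = 2*(-25 + (-1*(-3) - 2*0)) = 2*(-25 + (3 + 0)) = 2*(-25 + 3) = 2*(-22) = -44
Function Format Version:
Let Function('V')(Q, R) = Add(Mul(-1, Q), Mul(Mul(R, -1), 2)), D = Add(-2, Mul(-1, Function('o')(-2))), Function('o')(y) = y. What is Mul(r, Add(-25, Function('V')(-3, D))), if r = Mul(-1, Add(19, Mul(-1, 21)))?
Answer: -44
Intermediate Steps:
D = 0 (D = Add(-2, Mul(-1, -2)) = Add(-2, 2) = 0)
Function('V')(Q, R) = Add(Mul(-1, Q), Mul(-2, R)) (Function('V')(Q, R) = Add(Mul(-1, Q), Mul(Mul(-1, R), 2)) = Add(Mul(-1, Q), Mul(-2, R)))
r = 2 (r = Mul(-1, Add(19, -21)) = Mul(-1, -2) = 2)
Mul(r, Add(-25, Function('V')(-3, D))) = Mul(2, Add(-25, Add(Mul(-1, -3), Mul(-2, 0)))) = Mul(2, Add(-25, Add(3, 0))) = Mul(2, Add(-25, 3)) = Mul(2, -22) = -44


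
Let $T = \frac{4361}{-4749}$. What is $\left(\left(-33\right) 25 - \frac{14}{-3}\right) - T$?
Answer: $- \frac{1297134}{1583} \approx -819.42$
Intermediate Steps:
$T = - \frac{4361}{4749}$ ($T = 4361 \left(- \frac{1}{4749}\right) = - \frac{4361}{4749} \approx -0.9183$)
$\left(\left(-33\right) 25 - \frac{14}{-3}\right) - T = \left(\left(-33\right) 25 - \frac{14}{-3}\right) - - \frac{4361}{4749} = \left(-825 - - \frac{14}{3}\right) + \frac{4361}{4749} = \left(-825 + \frac{14}{3}\right) + \frac{4361}{4749} = - \frac{2461}{3} + \frac{4361}{4749} = - \frac{1297134}{1583}$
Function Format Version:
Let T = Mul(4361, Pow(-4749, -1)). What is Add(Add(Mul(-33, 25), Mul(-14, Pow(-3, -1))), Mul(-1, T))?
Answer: Rational(-1297134, 1583) ≈ -819.42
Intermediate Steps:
T = Rational(-4361, 4749) (T = Mul(4361, Rational(-1, 4749)) = Rational(-4361, 4749) ≈ -0.91830)
Add(Add(Mul(-33, 25), Mul(-14, Pow(-3, -1))), Mul(-1, T)) = Add(Add(Mul(-33, 25), Mul(-14, Pow(-3, -1))), Mul(-1, Rational(-4361, 4749))) = Add(Add(-825, Mul(-14, Rational(-1, 3))), Rational(4361, 4749)) = Add(Add(-825, Rational(14, 3)), Rational(4361, 4749)) = Add(Rational(-2461, 3), Rational(4361, 4749)) = Rational(-1297134, 1583)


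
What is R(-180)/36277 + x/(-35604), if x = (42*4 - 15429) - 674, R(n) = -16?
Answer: 577504331/1291606308 ≈ 0.44712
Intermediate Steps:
x = -15935 (x = (168 - 15429) - 674 = -15261 - 674 = -15935)
R(-180)/36277 + x/(-35604) = -16/36277 - 15935/(-35604) = -16*1/36277 - 15935*(-1/35604) = -16/36277 + 15935/35604 = 577504331/1291606308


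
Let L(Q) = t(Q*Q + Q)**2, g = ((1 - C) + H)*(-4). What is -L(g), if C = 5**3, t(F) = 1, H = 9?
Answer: -1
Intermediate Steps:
C = 125
g = 460 (g = ((1 - 1*125) + 9)*(-4) = ((1 - 125) + 9)*(-4) = (-124 + 9)*(-4) = -115*(-4) = 460)
L(Q) = 1 (L(Q) = 1**2 = 1)
-L(g) = -1*1 = -1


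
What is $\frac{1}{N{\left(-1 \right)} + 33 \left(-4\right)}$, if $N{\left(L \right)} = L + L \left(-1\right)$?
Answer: $- \frac{1}{132} \approx -0.0075758$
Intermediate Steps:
$N{\left(L \right)} = 0$ ($N{\left(L \right)} = L - L = 0$)
$\frac{1}{N{\left(-1 \right)} + 33 \left(-4\right)} = \frac{1}{0 + 33 \left(-4\right)} = \frac{1}{0 - 132} = \frac{1}{-132} = - \frac{1}{132}$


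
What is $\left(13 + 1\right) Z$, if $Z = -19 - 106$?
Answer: $-1750$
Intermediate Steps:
$Z = -125$
$\left(13 + 1\right) Z = \left(13 + 1\right) \left(-125\right) = 14 \left(-125\right) = -1750$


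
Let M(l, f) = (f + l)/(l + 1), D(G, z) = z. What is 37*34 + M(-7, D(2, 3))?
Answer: 3776/3 ≈ 1258.7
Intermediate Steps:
M(l, f) = (f + l)/(1 + l)
37*34 + M(-7, D(2, 3)) = 37*34 + (3 - 7)/(1 - 7) = 1258 - 4/(-6) = 1258 - ⅙*(-4) = 1258 + ⅔ = 3776/3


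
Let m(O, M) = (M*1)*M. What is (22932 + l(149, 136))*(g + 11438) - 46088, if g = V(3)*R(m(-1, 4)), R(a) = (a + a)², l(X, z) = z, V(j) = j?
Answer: 334670592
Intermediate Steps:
m(O, M) = M² (m(O, M) = M*M = M²)
R(a) = 4*a² (R(a) = (2*a)² = 4*a²)
g = 3072 (g = 3*(4*(4²)²) = 3*(4*16²) = 3*(4*256) = 3*1024 = 3072)
(22932 + l(149, 136))*(g + 11438) - 46088 = (22932 + 136)*(3072 + 11438) - 46088 = 23068*14510 - 46088 = 334716680 - 46088 = 334670592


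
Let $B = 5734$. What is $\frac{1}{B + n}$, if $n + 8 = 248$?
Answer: $\frac{1}{5974} \approx 0.00016739$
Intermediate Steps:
$n = 240$ ($n = -8 + 248 = 240$)
$\frac{1}{B + n} = \frac{1}{5734 + 240} = \frac{1}{5974}$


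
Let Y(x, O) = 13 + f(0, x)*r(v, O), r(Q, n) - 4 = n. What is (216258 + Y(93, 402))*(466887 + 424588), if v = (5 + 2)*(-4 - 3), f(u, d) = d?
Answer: 226460502775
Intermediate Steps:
v = -49 (v = 7*(-7) = -49)
r(Q, n) = 4 + n
Y(x, O) = 13 + x*(4 + O)
(216258 + Y(93, 402))*(466887 + 424588) = (216258 + (13 + 93*(4 + 402)))*(466887 + 424588) = (216258 + (13 + 93*406))*891475 = (216258 + (13 + 37758))*891475 = (216258 + 37771)*891475 = 254029*891475 = 226460502775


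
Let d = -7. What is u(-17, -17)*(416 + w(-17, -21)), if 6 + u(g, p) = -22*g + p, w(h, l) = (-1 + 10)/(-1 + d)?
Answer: 1164969/8 ≈ 1.4562e+5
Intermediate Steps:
w(h, l) = -9/8 (w(h, l) = (-1 + 10)/(-1 - 7) = 9/(-8) = 9*(-⅛) = -9/8)
u(g, p) = -6 + p - 22*g (u(g, p) = -6 + (-22*g + p) = -6 + (p - 22*g) = -6 + p - 22*g)
u(-17, -17)*(416 + w(-17, -21)) = (-6 - 17 - 22*(-17))*(416 - 9/8) = (-6 - 17 + 374)*(3319/8) = 351*(3319/8) = 1164969/8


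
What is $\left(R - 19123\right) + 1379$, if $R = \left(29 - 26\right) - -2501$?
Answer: $-15240$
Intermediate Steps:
$R = 2504$ ($R = \left(29 - 26\right) + 2501 = 3 + 2501 = 2504$)
$\left(R - 19123\right) + 1379 = \left(2504 - 19123\right) + 1379 = -16619 + 1379 = -15240$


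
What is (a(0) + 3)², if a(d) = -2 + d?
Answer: 1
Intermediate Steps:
(a(0) + 3)² = ((-2 + 0) + 3)² = (-2 + 3)² = 1² = 1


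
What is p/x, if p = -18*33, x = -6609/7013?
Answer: 1388574/2203 ≈ 630.31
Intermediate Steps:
x = -6609/7013 ≈ -0.94239
p = -594
p/x = -594/(-6609/7013) = -594*(-7013/6609) = 1388574/2203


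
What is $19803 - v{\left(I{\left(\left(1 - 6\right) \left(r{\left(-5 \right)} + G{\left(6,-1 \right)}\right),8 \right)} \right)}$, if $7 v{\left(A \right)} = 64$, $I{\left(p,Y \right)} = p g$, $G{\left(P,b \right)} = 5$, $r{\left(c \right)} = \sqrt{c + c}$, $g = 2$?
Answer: $\frac{138557}{7} \approx 19794.0$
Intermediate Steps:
$r{\left(c \right)} = \sqrt{2} \sqrt{c}$ ($r{\left(c \right)} = \sqrt{2 c} = \sqrt{2} \sqrt{c}$)
$I{\left(p,Y \right)} = 2 p$ ($I{\left(p,Y \right)} = p 2 = 2 p$)
$v{\left(A \right)} = \frac{64}{7}$ ($v{\left(A \right)} = \frac{1}{7} \cdot 64 = \frac{64}{7}$)
$19803 - v{\left(I{\left(\left(1 - 6\right) \left(r{\left(-5 \right)} + G{\left(6,-1 \right)}\right),8 \right)} \right)} = 19803 - \frac{64}{7} = \frac{138557}{7}$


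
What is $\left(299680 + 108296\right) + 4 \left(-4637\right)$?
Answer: $389428$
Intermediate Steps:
$\left(299680 + 108296\right) + 4 \left(-4637\right) = 407976 - 18548 = 389428$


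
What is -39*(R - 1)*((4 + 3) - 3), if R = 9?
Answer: -1248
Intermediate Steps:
-39*(R - 1)*((4 + 3) - 3) = -39*(9 - 1)*((4 + 3) - 3) = -312*(7 - 3) = -312*4 = -39*32 = -1248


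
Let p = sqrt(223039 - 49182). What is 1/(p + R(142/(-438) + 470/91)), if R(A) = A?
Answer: -1922530701/69040616265176 + 397165041*sqrt(173857)/69040616265176 ≈ 0.0023708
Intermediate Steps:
p = sqrt(173857) ≈ 416.96
1/(p + R(142/(-438) + 470/91)) = 1/(sqrt(173857) + (142/(-438) + 470/91)) = 1/(sqrt(173857) + (142*(-1/438) + 470*(1/91))) = 1/(sqrt(173857) + (-71/219 + 470/91)) = 1/(sqrt(173857) + 96469/19929) = 1/(96469/19929 + sqrt(173857))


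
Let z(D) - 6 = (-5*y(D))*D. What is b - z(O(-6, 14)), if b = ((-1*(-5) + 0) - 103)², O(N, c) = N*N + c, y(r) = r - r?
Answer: 9598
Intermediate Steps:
y(r) = 0
O(N, c) = c + N² (O(N, c) = N² + c = c + N²)
b = 9604 (b = ((5 + 0) - 103)² = (5 - 103)² = (-98)² = 9604)
z(D) = 6 (z(D) = 6 + (-5*0)*D = 6 + 0*D = 6 + 0 = 6)
b - z(O(-6, 14)) = 9604 - 1*6 = 9604 - 6 = 9598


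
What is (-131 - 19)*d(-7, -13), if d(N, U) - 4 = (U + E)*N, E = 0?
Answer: -14250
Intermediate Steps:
d(N, U) = 4 + N*U (d(N, U) = 4 + (U + 0)*N = 4 + U*N = 4 + N*U)
(-131 - 19)*d(-7, -13) = (-131 - 19)*(4 - 7*(-13)) = -150*(4 + 91) = -150*95 = -14250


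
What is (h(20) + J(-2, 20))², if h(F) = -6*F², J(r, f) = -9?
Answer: 5803281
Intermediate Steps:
(h(20) + J(-2, 20))² = (-6*20² - 9)² = (-6*400 - 9)² = (-2400 - 9)² = (-2409)² = 5803281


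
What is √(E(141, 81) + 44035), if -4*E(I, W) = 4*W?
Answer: √43954 ≈ 209.65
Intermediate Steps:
E(I, W) = -W
√(E(141, 81) + 44035) = √(-1*81 + 44035) = √(-81 + 44035) = √43954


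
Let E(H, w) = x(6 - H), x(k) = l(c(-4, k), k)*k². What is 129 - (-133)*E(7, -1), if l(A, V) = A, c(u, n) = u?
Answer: -403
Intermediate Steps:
x(k) = -4*k²
E(H, w) = -4*(6 - H)²
129 - (-133)*E(7, -1) = 129 - (-133)*(-4*(-6 + 7)²) = 129 - (-133)*(-4*1²) = 129 - (-133)*(-4*1) = 129 - (-133)*(-4) = 129 - 133*4 = 129 - 532 = -403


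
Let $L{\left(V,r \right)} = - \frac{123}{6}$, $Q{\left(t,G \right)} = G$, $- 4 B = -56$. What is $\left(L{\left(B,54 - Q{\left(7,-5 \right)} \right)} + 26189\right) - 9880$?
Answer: $\frac{32577}{2} \approx 16289.0$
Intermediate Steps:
$B = 14$ ($B = \left(- \frac{1}{4}\right) \left(-56\right) = 14$)
$L{\left(V,r \right)} = - \frac{41}{2}$ ($L{\left(V,r \right)} = \left(-123\right) \frac{1}{6} = - \frac{41}{2}$)
$\left(L{\left(B,54 - Q{\left(7,-5 \right)} \right)} + 26189\right) - 9880 = \left(- \frac{41}{2} + 26189\right) - 9880 = \frac{52337}{2} - 9880 = \frac{32577}{2}$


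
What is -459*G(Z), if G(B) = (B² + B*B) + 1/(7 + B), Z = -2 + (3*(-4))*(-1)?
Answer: -91827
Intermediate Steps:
Z = 10 (Z = -2 - 12*(-1) = -2 + 12 = 10)
G(B) = 1/(7 + B) + 2*B² (G(B) = (B² + B²) + 1/(7 + B) = 2*B² + 1/(7 + B) = 1/(7 + B) + 2*B²)
-459*G(Z) = -459*(1 + 2*10³ + 14*10²)/(7 + 10) = -459*(1 + 2*1000 + 14*100)/17 = -27*(1 + 2000 + 1400) = -27*3401 = -459*3401/17 = -91827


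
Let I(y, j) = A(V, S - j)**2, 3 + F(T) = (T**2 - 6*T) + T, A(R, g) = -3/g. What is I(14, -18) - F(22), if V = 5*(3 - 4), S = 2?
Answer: -148391/400 ≈ -370.98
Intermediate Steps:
V = -5 (V = 5*(-1) = -5)
F(T) = -3 + T**2 - 5*T (F(T) = -3 + ((T**2 - 6*T) + T) = -3 + (T**2 - 5*T) = -3 + T**2 - 5*T)
I(y, j) = 9/(2 - j)**2 (I(y, j) = (-3/(2 - j))**2 = 9/(2 - j)**2)
I(14, -18) - F(22) = 9/(-2 - 18)**2 - (-3 + 22**2 - 5*22) = 9/(-20)**2 - (-3 + 484 - 110) = 9*(1/400) - 1*371 = 9/400 - 371 = -148391/400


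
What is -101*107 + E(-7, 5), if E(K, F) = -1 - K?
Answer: -10801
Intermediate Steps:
-101*107 + E(-7, 5) = -101*107 + (-1 - 1*(-7)) = -10807 + (-1 + 7) = -10807 + 6 = -10801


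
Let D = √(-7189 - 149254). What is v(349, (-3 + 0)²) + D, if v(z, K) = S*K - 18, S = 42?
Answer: 360 + I*√156443 ≈ 360.0 + 395.53*I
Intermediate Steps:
v(z, K) = -18 + 42*K (v(z, K) = 42*K - 18 = -18 + 42*K)
D = I*√156443 (D = √(-156443) = I*√156443 ≈ 395.53*I)
v(349, (-3 + 0)²) + D = (-18 + 42*(-3 + 0)²) + I*√156443 = (-18 + 42*(-3)²) + I*√156443 = (-18 + 42*9) + I*√156443 = (-18 + 378) + I*√156443 = 360 + I*√156443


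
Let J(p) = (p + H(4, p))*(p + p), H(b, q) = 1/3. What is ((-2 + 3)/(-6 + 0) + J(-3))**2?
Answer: 9025/36 ≈ 250.69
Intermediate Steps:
H(b, q) = 1/3
J(p) = 2*p*(1/3 + p) (J(p) = (p + 1/3)*(p + p) = (1/3 + p)*(2*p) = 2*p*(1/3 + p))
((-2 + 3)/(-6 + 0) + J(-3))**2 = ((-2 + 3)/(-6 + 0) + (2/3)*(-3)*(1 + 3*(-3)))**2 = (1/(-6) + (2/3)*(-3)*(1 - 9))**2 = (1*(-1/6) + (2/3)*(-3)*(-8))**2 = (-1/6 + 16)**2 = (95/6)**2 = 9025/36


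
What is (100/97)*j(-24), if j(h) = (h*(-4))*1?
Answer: 9600/97 ≈ 98.969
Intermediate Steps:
j(h) = -4*h (j(h) = -4*h*1 = -4*h)
(100/97)*j(-24) = (100/97)*(-4*(-24)) = (100*(1/97))*96 = (100/97)*96 = 9600/97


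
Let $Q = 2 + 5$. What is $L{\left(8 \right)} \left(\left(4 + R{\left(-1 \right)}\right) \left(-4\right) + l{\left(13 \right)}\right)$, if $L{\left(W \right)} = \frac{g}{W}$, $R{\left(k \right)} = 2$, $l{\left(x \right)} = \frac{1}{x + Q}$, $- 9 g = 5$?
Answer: $\frac{479}{288} \approx 1.6632$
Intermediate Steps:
$Q = 7$
$g = - \frac{5}{9}$ ($g = \left(- \frac{1}{9}\right) 5 = - \frac{5}{9} \approx -0.55556$)
$l{\left(x \right)} = \frac{1}{7 + x}$ ($l{\left(x \right)} = \frac{1}{x + 7} = \frac{1}{7 + x}$)
$L{\left(W \right)} = - \frac{5}{9 W}$
$L{\left(8 \right)} \left(\left(4 + R{\left(-1 \right)}\right) \left(-4\right) + l{\left(13 \right)}\right) = - \frac{5}{9 \cdot 8} \left(\left(4 + 2\right) \left(-4\right) + \frac{1}{7 + 13}\right) = \left(- \frac{5}{9}\right) \frac{1}{8} \left(6 \left(-4\right) + \frac{1}{20}\right) = - \frac{5 \left(-24 + \frac{1}{20}\right)}{72} = \left(- \frac{5}{72}\right) \left(- \frac{479}{20}\right) = \frac{479}{288}$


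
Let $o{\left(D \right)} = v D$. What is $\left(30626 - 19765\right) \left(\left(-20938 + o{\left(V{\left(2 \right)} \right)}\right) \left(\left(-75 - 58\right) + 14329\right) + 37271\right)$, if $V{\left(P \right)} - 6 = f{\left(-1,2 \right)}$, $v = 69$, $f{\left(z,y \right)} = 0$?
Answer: $-3164042083813$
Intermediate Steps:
$V{\left(P \right)} = 6$ ($V{\left(P \right)} = 6 + 0 = 6$)
$o{\left(D \right)} = 69 D$
$\left(30626 - 19765\right) \left(\left(-20938 + o{\left(V{\left(2 \right)} \right)}\right) \left(\left(-75 - 58\right) + 14329\right) + 37271\right) = \left(30626 - 19765\right) \left(\left(-20938 + 69 \cdot 6\right) \left(\left(-75 - 58\right) + 14329\right) + 37271\right) = 10861 \left(\left(-20938 + 414\right) \left(\left(-75 - 58\right) + 14329\right) + 37271\right) = 10861 \left(- 20524 \left(-133 + 14329\right) + 37271\right) = 10861 \left(\left(-20524\right) 14196 + 37271\right) = 10861 \left(-291358704 + 37271\right) = 10861 \left(-291321433\right) = -3164042083813$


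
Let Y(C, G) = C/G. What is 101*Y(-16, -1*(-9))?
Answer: -1616/9 ≈ -179.56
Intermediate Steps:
101*Y(-16, -1*(-9)) = 101*(-16/((-1*(-9)))) = 101*(-16/9) = -1616/9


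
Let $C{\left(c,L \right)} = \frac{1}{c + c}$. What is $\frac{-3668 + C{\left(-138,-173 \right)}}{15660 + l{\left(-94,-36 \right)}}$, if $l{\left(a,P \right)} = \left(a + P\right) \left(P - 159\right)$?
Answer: $- \frac{1012369}{11318760} \approx -0.089442$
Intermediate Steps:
$C{\left(c,L \right)} = \frac{1}{2 c}$
$l{\left(a,P \right)} = \left(-159 + P\right) \left(P + a\right)$ ($l{\left(a,P \right)} = \left(P + a\right) \left(-159 + P\right) = \left(-159 + P\right) \left(P + a\right)$)
$\frac{-3668 + C{\left(-138,-173 \right)}}{15660 + l{\left(-94,-36 \right)}} = \frac{-3668 + \frac{1}{2 \left(-138\right)}}{15660 - \left(-24054 - 1296\right)} = \frac{-3668 + \frac{1}{2} \left(- \frac{1}{138}\right)}{15660 + \left(1296 + 5724 + 14946 + 3384\right)} = \frac{-3668 - \frac{1}{276}}{15660 + 25350} = - \frac{1012369}{276 \cdot 41010} = \left(- \frac{1012369}{276}\right) \frac{1}{41010} = - \frac{1012369}{11318760}$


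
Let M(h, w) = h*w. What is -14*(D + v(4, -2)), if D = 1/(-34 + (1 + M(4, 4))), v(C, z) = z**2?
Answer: -938/17 ≈ -55.176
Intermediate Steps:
D = -1/17 (D = 1/(-34 + (1 + 4*4)) = 1/(-34 + (1 + 16)) = 1/(-34 + 17) = 1/(-17) = -1/17 ≈ -0.058824)
-14*(D + v(4, -2)) = -14*(-1/17 + (-2)**2) = -14*(-1/17 + 4) = -14*67/17 = -938/17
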